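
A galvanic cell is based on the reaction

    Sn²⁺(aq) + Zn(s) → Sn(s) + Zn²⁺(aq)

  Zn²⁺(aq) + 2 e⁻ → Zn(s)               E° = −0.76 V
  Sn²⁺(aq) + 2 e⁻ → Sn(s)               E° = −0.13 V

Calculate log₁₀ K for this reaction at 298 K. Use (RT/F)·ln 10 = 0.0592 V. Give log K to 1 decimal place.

log K = 21.3

The Sn²⁺/Sn couple is reduced (cathode); E°cell = −0.13 − (−0.76) = +0.63 V with n = 2.
At equilibrium E = 0, so log K = nE°cell / 0.0592 = (2)(+0.63) / 0.0592 = 21.3.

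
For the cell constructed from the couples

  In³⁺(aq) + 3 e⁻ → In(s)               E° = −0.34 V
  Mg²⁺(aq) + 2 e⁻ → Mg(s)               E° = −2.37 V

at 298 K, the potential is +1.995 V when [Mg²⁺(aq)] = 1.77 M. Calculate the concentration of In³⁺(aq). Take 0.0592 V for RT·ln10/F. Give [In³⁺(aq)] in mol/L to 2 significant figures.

0.040 M

With In³⁺/In at the cathode and Mg²⁺/Mg at the anode, E°cell = −0.34 − (−2.37) = +2.03 V (n = 6).
From the Nernst equation, log Q = n(E° − E)/0.0592 = 6·(+2.03 − (+1.995))/0.0592 = 3.547.
The balanced reaction is 2 In³⁺(aq) + 3 Mg(s) → 2 In(s) + 3 Mg²⁺(aq), so Q = [Mg²⁺(aq)]^3 / [In³⁺(aq)]^2.
Isolating [In³⁺(aq)] in Q = 10^{3.547} yields log [In³⁺(aq)] = −1.402, i.e. 0.040 M.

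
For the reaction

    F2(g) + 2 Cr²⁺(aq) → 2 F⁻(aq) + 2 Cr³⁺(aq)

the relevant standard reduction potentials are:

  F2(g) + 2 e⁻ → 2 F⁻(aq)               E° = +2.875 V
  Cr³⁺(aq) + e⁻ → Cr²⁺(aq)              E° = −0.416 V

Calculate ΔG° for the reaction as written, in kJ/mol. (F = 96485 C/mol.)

−635 kJ/mol

In the reaction as written F2(g) is reduced, so the F₂/F⁻ couple is the cathode and Cr³⁺/Cr²⁺ is the anode.
E°cell = +2.875 − (−0.416) = +3.291 V; balancing electrons gives n = 2.
ΔG° = −nFE°cell = −(2)(96485)(+3.291) J/mol = −635 kJ/mol.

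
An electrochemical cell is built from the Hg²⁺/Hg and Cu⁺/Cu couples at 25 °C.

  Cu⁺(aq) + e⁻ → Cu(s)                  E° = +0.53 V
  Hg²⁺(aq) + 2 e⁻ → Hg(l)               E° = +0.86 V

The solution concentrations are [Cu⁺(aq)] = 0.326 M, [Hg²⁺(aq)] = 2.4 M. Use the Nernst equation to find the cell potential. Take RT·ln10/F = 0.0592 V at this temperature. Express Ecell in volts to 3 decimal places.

Hg²⁺/Hg is reduced (cathode, E° = +0.86 V) and Cu⁺/Cu is oxidized (anode).
E°cell = +0.86 − (+0.53) = +0.33 V, with n = 2 electrons transferred.
The balanced reaction is Hg²⁺(aq) + 2 Cu(s) → Hg(l) + 2 Cu⁺(aq), so Q = [Cu⁺(aq)]^2 / [Hg²⁺(aq)] = 0.0443 and log Q = −1.354.
By the Nernst equation, E = +0.33 − (0.0592/2)·(−1.354) = +0.370 V.

+0.370 V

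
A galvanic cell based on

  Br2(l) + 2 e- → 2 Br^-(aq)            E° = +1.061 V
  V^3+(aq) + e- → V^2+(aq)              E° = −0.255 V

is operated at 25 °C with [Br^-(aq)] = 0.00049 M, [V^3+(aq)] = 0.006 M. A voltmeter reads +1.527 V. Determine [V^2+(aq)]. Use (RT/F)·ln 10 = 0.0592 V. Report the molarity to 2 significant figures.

0.011 M

With Br₂/Br⁻ at the cathode and V³⁺/V²⁺ at the anode, E°cell = +1.061 − (−0.255) = +1.316 V (n = 2).
Since E = E° − (0.0592/n)·log Q, log Q = n(E° − E)/0.0592 = −7.128.
The balanced reaction is Br2(l) + 2 V^2+(aq) → 2 Br^-(aq) + 2 V^3+(aq), so Q = ([Br^-(aq)]^2·[V^3+(aq)]^2) / [V^2+(aq)]^2.
Isolating [V^2+(aq)] in Q = 10^{−7.128} yields log [V^2+(aq)] = −1.968, i.e. 0.011 M.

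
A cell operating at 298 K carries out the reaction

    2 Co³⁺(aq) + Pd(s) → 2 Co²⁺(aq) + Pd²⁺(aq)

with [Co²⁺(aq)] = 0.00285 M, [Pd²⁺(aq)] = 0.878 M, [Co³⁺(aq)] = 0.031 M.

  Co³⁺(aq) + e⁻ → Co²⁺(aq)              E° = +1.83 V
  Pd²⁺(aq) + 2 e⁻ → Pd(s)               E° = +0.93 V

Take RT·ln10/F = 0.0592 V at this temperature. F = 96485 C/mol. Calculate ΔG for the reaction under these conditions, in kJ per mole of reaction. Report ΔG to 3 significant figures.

With Co³⁺/Co²⁺ reduced at the cathode, E°cell = +1.83 − (+0.93) = +0.90 V and n = 2.
The reaction quotient is ([Co²⁺(aq)]^2·[Pd²⁺(aq)]) / [Co³⁺(aq)]^2 = 0.00742; by Nernst, E = +0.90 − (0.0592/2)(−2.130) = +0.9630 V.
Then ΔG = −nFE = −2 × 96485 × +0.9630 J/mol = −186 kJ/mol.

−186 kJ/mol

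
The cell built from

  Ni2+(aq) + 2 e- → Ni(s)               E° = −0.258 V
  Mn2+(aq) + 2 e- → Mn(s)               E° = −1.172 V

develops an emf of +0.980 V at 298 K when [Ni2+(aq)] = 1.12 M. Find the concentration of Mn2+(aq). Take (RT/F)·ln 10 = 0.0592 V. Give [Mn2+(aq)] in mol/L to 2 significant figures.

0.0066 M

Ni²⁺/Ni is the cathode (higher E°); E°cell = −0.258 − (−1.172) = +0.914 V with n = 2.
Rearranging E = E° − (0.0592/n)·log Q gives log Q = 2(+0.914 − (+0.980))/0.0592 = −2.230.
For Ni2+(aq) + Mn(s) → Ni(s) + Mn2+(aq), the reaction quotient is Q = [Mn2+(aq)] / [Ni2+(aq)].
Solving for the unknown gives log [Mn2+(aq)] = −2.181, so [Mn2+(aq)] ≈ 0.0066 M.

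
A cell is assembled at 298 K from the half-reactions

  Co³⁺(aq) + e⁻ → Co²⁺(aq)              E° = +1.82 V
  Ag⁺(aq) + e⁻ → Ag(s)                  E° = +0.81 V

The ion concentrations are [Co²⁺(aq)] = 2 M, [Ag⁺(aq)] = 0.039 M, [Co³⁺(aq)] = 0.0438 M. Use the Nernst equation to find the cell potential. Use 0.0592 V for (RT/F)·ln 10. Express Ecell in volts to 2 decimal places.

Co³⁺/Co²⁺ is reduced (cathode, E° = +1.82 V) and Ag⁺/Ag is oxidized (anode).
E°cell = E°cat − E°an = +1.82 − (+0.81) = +1.01 V; n = 1.
Balancing gives Co³⁺(aq) + Ag(s) → Co²⁺(aq) + Ag⁺(aq); hence Q = ([Co²⁺(aq)]·[Ag⁺(aq)]) / [Co³⁺(aq)] = 1.78 (log Q = 0.251).
E = E° − (0.0592/n)·log Q = +1.01 − (0.0592/1)(0.251) = +1.00 V.

+1.00 V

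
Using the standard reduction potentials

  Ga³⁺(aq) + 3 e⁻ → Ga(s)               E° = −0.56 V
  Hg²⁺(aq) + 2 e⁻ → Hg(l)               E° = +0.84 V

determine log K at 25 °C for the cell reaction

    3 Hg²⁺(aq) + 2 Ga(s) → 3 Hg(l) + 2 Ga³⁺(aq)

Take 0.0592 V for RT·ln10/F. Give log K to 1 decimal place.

The Hg²⁺/Hg couple is reduced (cathode); E°cell = +0.84 − (−0.56) = +1.40 V with n = 6.
At equilibrium E = 0, so log K = nE°cell / 0.0592 = (6)(+1.40) / 0.0592 = 141.9.

log K = 141.9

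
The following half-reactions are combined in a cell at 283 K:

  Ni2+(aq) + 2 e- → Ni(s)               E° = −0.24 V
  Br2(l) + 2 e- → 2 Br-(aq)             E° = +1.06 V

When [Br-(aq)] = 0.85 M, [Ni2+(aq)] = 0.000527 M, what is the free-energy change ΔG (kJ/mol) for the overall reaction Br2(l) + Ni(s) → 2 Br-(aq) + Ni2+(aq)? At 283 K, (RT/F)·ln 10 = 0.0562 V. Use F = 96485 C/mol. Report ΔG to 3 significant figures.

With Br₂/Br⁻ reduced at the cathode, E°cell = +1.06 − (−0.24) = +1.30 V and n = 2.
Q = [Br-(aq)]^2·[Ni2+(aq)] = 0.000381, so log Q = −3.419 and E = +1.30 − (0.0562/2)(−3.419) = +1.3961 V.
ΔG = −nFE = −(2)(96485)(+1.3961) J/mol = −269 kJ/mol.

−269 kJ/mol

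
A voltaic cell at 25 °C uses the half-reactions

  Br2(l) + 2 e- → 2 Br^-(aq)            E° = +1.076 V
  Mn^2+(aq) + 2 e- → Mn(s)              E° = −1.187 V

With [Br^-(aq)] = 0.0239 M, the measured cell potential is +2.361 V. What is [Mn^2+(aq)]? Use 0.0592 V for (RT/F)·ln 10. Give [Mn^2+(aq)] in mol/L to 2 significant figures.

The Br₂/Br⁻ couple has the larger reduction potential, so it is the cathode: E°cell = +1.076 − (−1.187) = +2.263 V and n = 2.
Rearranging E = E° − (0.0592/n)·log Q gives log Q = 2(+2.263 − (+2.361))/0.0592 = −3.311.
The balanced reaction is Br2(l) + Mn(s) → 2 Br^-(aq) + Mn^2+(aq), so Q = [Br^-(aq)]^2·[Mn^2+(aq)].
Isolating [Mn^2+(aq)] in Q = 10^{−3.311} yields log [Mn^2+(aq)] = −0.068, i.e. 0.86 M.

0.86 M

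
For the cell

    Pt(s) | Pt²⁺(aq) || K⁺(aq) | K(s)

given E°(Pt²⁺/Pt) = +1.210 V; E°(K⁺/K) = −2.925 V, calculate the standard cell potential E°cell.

By convention the left-hand electrode in cell notation is the anode (oxidation) and the right-hand electrode is the cathode (reduction).
E°cell = E°(right) − E°(left) = −2.925 − (+1.210) = −4.135 V.
The negative sign shows that, as written, the cell would require an external voltage to drive the reaction.

−4.135 V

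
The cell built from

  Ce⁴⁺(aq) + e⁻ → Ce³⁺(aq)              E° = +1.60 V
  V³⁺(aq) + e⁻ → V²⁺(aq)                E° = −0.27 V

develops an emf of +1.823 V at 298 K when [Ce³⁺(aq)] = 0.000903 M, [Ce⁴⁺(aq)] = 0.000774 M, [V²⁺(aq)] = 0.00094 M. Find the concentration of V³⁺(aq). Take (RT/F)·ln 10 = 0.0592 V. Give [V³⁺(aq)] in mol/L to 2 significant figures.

With Ce⁴⁺/Ce³⁺ at the cathode and V³⁺/V²⁺ at the anode, E°cell = +1.60 − (−0.27) = +1.87 V (n = 1).
Rearranging E = E° − (0.0592/n)·log Q gives log Q = 1(+1.87 − (+1.823))/0.0592 = 0.794.
Balancing electrons gives Ce⁴⁺(aq) + V²⁺(aq) → Ce³⁺(aq) + V³⁺(aq); thus Q = ([Ce³⁺(aq)]·[V³⁺(aq)]) / ([Ce⁴⁺(aq)]·[V²⁺(aq)]).
Substituting the known concentrations and solving, log [V³⁺(aq)] = −2.300 and [V³⁺(aq)] = 0.0050 M.

0.0050 M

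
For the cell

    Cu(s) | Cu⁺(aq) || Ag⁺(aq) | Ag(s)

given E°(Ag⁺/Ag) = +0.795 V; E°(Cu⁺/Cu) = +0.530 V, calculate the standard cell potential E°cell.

+0.265 V

By convention the left-hand electrode in cell notation is the anode (oxidation) and the right-hand electrode is the cathode (reduction).
E°cell = E°(right) − E°(left) = +0.795 − (+0.530) = +0.265 V.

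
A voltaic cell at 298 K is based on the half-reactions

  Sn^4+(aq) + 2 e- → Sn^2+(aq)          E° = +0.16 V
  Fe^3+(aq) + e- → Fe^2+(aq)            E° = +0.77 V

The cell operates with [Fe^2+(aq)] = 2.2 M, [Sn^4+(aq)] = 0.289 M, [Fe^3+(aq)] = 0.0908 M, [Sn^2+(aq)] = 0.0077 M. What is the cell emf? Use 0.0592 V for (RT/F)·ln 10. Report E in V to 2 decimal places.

+0.48 V

The Fe³⁺/Fe²⁺ couple has the more positive E°, so it is the cathode; Sn⁴⁺/Sn²⁺ is the anode.
E°cell = +0.77 − (+0.16) = +0.61 V, with n = 2 electrons transferred.
The balanced reaction is 2 Fe^3+(aq) + Sn^2+(aq) → 2 Fe^2+(aq) + Sn^4+(aq), so Q = ([Fe^2+(aq)]^2·[Sn^4+(aq)]) / ([Fe^3+(aq)]^2·[Sn^2+(aq)]) = 2.2×10^4 and log Q = 4.343.
By the Nernst equation, E = +0.61 − (0.0592/2)·(4.343) = +0.48 V.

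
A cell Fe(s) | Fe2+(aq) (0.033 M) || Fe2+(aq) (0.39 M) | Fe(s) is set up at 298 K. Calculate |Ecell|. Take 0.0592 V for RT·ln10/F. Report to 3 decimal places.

0.032 V

For a concentration cell E°cell = 0, since both electrodes use the same couple.
The compartment with the higher Fe2+(aq) concentration (0.39 M) acts as the cathode; ions are reduced there and produced at the dilute (0.033 M) anode.
With n = 2, Ecell = −(0.0592/2)·log([dilute]/[conc]) = −(0.0592/2)·log(0.033/0.39) = +0.032 V.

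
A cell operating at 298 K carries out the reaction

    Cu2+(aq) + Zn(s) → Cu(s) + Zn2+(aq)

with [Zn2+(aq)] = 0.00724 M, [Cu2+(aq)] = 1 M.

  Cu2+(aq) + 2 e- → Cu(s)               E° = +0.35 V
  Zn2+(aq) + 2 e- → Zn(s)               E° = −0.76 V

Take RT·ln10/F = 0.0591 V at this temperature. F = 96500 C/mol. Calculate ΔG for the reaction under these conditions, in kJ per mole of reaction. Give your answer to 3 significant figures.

E°cell = +0.35 − (−0.76) = +1.11 V; the balanced reaction transfers n = 2 electrons.
The reaction quotient is [Zn2+(aq)] / [Cu2+(aq)] = 0.00724; by Nernst, E = +1.11 − (0.0591/2)(−2.140) = +1.1732 V.
Then ΔG = −nFE = −2 × 96500 × +1.1732 J/mol = −226 kJ/mol.

−226 kJ/mol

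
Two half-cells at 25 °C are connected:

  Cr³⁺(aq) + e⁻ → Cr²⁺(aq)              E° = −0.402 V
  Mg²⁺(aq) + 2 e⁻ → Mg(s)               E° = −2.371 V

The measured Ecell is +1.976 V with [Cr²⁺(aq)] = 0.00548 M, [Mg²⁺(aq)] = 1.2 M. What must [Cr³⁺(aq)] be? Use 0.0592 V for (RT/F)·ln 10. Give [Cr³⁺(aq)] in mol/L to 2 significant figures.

0.0079 M

With Cr³⁺/Cr²⁺ at the cathode and Mg²⁺/Mg at the anode, E°cell = −0.402 − (−2.371) = +1.969 V (n = 2).
Rearranging E = E° − (0.0592/n)·log Q gives log Q = 2(+1.969 − (+1.976))/0.0592 = −0.236.
Balancing electrons gives 2 Cr³⁺(aq) + Mg(s) → 2 Cr²⁺(aq) + Mg²⁺(aq); thus Q = ([Cr²⁺(aq)]^2·[Mg²⁺(aq)]) / [Cr³⁺(aq)]^2.
Substituting the known concentrations and solving, log [Cr³⁺(aq)] = −2.104 and [Cr³⁺(aq)] = 0.0079 M.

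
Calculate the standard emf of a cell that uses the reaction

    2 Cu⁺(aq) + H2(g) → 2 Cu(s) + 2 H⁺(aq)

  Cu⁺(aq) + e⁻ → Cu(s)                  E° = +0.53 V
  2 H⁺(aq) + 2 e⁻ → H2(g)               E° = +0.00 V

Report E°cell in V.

Cu⁺(aq) gains electrons, so the Cu⁺/Cu couple is the cathode; the 2H⁺/H₂ couple is the anode.
E°cell = E°(cathode) − E°(anode) = +0.53 − (+0.00) = +0.53 V.

+0.53 V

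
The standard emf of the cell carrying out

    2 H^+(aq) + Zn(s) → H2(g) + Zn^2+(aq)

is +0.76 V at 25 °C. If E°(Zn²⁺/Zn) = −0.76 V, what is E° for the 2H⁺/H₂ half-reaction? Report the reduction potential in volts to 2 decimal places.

+0.00 V

In the reaction as written the 2H⁺/H₂ couple is reduced (cathode) and Zn²⁺/Zn is oxidized (anode), so E°cell = E°(2H⁺/H₂) − E°(Zn²⁺/Zn).
E°(2H⁺/H₂) = E°cell + E°(anode) = +0.76 + (−0.76) = +0.00 V.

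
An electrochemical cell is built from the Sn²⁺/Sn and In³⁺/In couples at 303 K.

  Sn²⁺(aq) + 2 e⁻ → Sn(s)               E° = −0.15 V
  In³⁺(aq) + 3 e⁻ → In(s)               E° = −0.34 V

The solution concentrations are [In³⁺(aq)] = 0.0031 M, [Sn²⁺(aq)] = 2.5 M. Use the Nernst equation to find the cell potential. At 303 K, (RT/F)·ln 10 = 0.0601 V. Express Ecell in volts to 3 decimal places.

Sn²⁺/Sn is reduced (cathode, E° = −0.15 V) and In³⁺/In is oxidized (anode).
E°cell = E°cat − E°an = −0.15 − (−0.34) = +0.19 V; n = 6.
The balanced reaction is 3 Sn²⁺(aq) + 2 In(s) → 3 Sn(s) + 2 In³⁺(aq), so Q = [In³⁺(aq)]^2 / [Sn²⁺(aq)]^3 = 6.15×10^−7 and log Q = −6.211.
E = E° − (0.0601/n)·log Q = +0.19 − (0.0601/6)(−6.211) = +0.252 V.

+0.252 V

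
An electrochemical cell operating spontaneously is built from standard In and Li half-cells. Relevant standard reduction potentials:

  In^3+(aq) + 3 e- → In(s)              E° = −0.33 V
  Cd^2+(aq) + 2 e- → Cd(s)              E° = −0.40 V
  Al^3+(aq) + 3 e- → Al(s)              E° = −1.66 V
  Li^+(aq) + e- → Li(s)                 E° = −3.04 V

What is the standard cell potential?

+2.71 V

Of the two couples in this cell, the one with the more positive reduction potential is reduced at the cathode: here that is In³⁺/In (−0.33 V); Li⁺/Li (−3.04 V) is the anode.
E°cell = E°(cathode) − E°(anode) = −0.33 − (−3.04) = +2.71 V.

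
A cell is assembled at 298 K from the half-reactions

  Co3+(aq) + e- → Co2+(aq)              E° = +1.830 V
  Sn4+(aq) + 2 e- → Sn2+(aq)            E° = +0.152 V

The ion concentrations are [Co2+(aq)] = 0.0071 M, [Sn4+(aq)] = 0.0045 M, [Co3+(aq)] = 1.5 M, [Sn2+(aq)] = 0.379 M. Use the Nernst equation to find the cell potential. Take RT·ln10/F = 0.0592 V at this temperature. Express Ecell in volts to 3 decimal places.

Co³⁺/Co²⁺ is reduced (cathode, E° = +1.830 V) and Sn⁴⁺/Sn²⁺ is oxidized (anode).
E°cell = +1.830 − (+0.152) = +1.678 V, with n = 2 electrons transferred.
For the overall reaction 2 Co3+(aq) + Sn2+(aq) → 2 Co2+(aq) + Sn4+(aq), Q = ([Co2+(aq)]^2·[Sn4+(aq)]) / ([Co3+(aq)]^2·[Sn2+(aq)]) = 2.66×10^−7, giving log Q = −6.575.
E = E° − (0.0592/n)·log Q = +1.678 − (0.0592/2)(−6.575) = +1.873 V.

+1.873 V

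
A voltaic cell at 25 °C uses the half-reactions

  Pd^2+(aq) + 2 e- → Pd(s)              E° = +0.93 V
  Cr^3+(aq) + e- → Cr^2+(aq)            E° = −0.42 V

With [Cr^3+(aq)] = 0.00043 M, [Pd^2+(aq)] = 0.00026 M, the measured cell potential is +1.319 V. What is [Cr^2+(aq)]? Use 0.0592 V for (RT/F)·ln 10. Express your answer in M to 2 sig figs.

0.0080 M

Pd²⁺/Pd is the cathode (higher E°); E°cell = +0.93 − (−0.42) = +1.35 V with n = 2.
From the Nernst equation, log Q = n(E° − E)/0.0592 = 2·(+1.35 − (+1.319))/0.0592 = 1.047.
For Pd^2+(aq) + 2 Cr^2+(aq) → Pd(s) + 2 Cr^3+(aq), the reaction quotient is Q = [Cr^3+(aq)]^2 / ([Pd^2+(aq)]·[Cr^2+(aq)]^2).
Substituting the known concentrations and solving, log [Cr^2+(aq)] = −2.098 and [Cr^2+(aq)] = 0.0080 M.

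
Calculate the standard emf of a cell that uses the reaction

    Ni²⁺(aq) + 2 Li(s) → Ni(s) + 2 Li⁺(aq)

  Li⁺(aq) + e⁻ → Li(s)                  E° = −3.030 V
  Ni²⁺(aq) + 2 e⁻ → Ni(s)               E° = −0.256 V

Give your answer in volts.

+2.774 V

In the reaction as written, Ni²⁺(aq) is reduced (cathode) and Li⁺(aq) is produced by oxidation at the anode.
E°cell = E°(cathode) − E°(anode) = −0.256 − (−3.030) = +2.774 V.
The positive value indicates the reaction is spontaneous as written.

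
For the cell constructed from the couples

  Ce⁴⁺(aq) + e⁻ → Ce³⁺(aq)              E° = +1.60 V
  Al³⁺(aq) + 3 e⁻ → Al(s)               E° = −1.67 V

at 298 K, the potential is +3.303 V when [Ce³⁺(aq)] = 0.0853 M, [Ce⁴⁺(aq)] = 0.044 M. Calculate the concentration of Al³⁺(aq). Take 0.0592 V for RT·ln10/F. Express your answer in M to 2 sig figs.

0.0029 M

Ce⁴⁺/Ce³⁺ is the cathode (higher E°); E°cell = +1.60 − (−1.67) = +3.27 V with n = 3.
From the Nernst equation, log Q = n(E° − E)/0.0592 = 3·(+3.27 − (+3.303))/0.0592 = −1.672.
Balancing electrons gives 3 Ce⁴⁺(aq) + Al(s) → 3 Ce³⁺(aq) + Al³⁺(aq); thus Q = ([Ce³⁺(aq)]^3·[Al³⁺(aq)]) / [Ce⁴⁺(aq)]^3.
Isolating [Al³⁺(aq)] in Q = 10^{−1.672} yields log [Al³⁺(aq)] = −2.534, i.e. 0.0029 M.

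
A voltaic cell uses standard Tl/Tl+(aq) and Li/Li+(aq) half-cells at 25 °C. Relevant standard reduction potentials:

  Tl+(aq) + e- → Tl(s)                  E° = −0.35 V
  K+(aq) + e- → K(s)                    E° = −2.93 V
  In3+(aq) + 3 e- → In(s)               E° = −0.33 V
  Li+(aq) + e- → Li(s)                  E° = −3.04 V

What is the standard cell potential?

+2.69 V

The Tl⁺/Tl couple has the higher E°, so Tl ion is reduced (cathode) and Li is oxidized (anode).
E°cell = E°(cathode) − E°(anode) = −0.35 − (−3.04) = +2.69 V.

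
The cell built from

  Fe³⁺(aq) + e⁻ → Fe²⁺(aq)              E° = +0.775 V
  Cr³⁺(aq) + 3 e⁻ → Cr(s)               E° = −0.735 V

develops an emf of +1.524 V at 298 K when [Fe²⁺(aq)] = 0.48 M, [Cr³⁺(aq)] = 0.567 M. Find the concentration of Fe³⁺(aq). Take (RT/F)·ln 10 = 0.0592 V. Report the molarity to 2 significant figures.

0.68 M

The Fe³⁺/Fe²⁺ couple has the larger reduction potential, so it is the cathode: E°cell = +0.775 − (−0.735) = +1.510 V and n = 3.
Since E = E° − (0.0592/n)·log Q, log Q = n(E° − E)/0.0592 = −0.709.
The balanced reaction is 3 Fe³⁺(aq) + Cr(s) → 3 Fe²⁺(aq) + Cr³⁺(aq), so Q = ([Fe²⁺(aq)]^3·[Cr³⁺(aq)]) / [Fe³⁺(aq)]^3.
Substituting the known concentrations and solving, log [Fe³⁺(aq)] = −0.165 and [Fe³⁺(aq)] = 0.68 M.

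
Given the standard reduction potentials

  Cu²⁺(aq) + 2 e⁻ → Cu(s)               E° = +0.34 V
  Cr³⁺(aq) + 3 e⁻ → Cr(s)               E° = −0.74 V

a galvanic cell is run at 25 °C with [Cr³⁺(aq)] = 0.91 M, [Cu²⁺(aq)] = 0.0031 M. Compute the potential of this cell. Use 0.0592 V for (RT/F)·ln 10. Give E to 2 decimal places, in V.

+1.01 V

Cu²⁺/Cu is reduced (cathode, E° = +0.34 V) and Cr³⁺/Cr is oxidized (anode).
E°cell = E°cat − E°an = +0.34 − (−0.74) = +1.08 V; n = 6.
For the overall reaction 3 Cu²⁺(aq) + 2 Cr(s) → 3 Cu(s) + 2 Cr³⁺(aq), Q = [Cr³⁺(aq)]^2 / [Cu²⁺(aq)]^3 = 2.78×10^7, giving log Q = 7.444.
By the Nernst equation, E = +1.08 − (0.0592/6)·(7.444) = +1.01 V.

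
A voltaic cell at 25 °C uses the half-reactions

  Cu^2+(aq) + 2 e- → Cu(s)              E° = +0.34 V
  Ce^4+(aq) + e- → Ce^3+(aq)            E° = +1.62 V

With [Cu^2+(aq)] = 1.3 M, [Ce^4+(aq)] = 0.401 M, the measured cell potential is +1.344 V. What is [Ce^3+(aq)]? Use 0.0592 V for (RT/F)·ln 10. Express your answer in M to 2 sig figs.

0.029 M

Ce⁴⁺/Ce³⁺ is the cathode (higher E°); E°cell = +1.62 − (+0.34) = +1.28 V with n = 2.
From the Nernst equation, log Q = n(E° − E)/0.0592 = 2·(+1.28 − (+1.344))/0.0592 = −2.162.
Balancing electrons gives 2 Ce^4+(aq) + Cu(s) → 2 Ce^3+(aq) + Cu^2+(aq); thus Q = ([Ce^3+(aq)]^2·[Cu^2+(aq)]) / [Ce^4+(aq)]^2.
Solving for the unknown gives log [Ce^3+(aq)] = −1.535, so [Ce^3+(aq)] ≈ 0.029 M.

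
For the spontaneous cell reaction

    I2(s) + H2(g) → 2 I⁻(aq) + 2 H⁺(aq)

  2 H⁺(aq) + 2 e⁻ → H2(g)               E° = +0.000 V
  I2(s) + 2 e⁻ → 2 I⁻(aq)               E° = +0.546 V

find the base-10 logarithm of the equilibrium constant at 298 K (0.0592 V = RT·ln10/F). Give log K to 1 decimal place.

log K = 18.4

The I₂/I⁻ couple is reduced (cathode); E°cell = +0.546 − (+0.000) = +0.546 V with n = 2.
At equilibrium E = 0, so log K = nE°cell / 0.0592 = (2)(+0.546) / 0.0592 = 18.4.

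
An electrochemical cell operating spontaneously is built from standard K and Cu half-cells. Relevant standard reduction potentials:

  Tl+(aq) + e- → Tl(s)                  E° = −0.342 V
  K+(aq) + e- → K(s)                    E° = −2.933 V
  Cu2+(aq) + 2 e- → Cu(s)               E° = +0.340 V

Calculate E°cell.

Of the two couples in this cell, the one with the more positive reduction potential is reduced at the cathode: here that is Cu²⁺/Cu (+0.340 V); K⁺/K (−2.933 V) is the anode.
E°cell = E°(cathode) − E°(anode) = +0.340 − (−2.933) = +3.273 V.

+3.273 V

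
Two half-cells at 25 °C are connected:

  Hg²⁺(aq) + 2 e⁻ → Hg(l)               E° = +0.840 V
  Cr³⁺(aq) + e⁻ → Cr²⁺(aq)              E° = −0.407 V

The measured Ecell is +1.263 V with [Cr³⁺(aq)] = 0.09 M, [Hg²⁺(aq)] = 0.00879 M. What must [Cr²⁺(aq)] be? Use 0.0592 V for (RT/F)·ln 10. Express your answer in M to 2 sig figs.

1.8 M

The Hg²⁺/Hg couple has the larger reduction potential, so it is the cathode: E°cell = +0.840 − (−0.407) = +1.247 V and n = 2.
Rearranging E = E° − (0.0592/n)·log Q gives log Q = 2(+1.247 − (+1.263))/0.0592 = −0.541.
Balancing electrons gives Hg²⁺(aq) + 2 Cr²⁺(aq) → Hg(l) + 2 Cr³⁺(aq); thus Q = [Cr³⁺(aq)]^2 / ([Hg²⁺(aq)]·[Cr²⁺(aq)]^2).
Isolating [Cr²⁺(aq)] in Q = 10^{−0.541} yields log [Cr²⁺(aq)] = 0.253, i.e. 1.8 M.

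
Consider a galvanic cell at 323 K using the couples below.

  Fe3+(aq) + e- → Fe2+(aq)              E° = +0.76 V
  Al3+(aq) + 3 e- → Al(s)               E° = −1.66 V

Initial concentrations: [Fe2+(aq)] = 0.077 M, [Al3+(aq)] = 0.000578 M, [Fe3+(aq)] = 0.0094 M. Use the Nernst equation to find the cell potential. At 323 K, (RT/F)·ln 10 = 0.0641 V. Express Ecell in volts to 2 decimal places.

+2.43 V

The Fe³⁺/Fe²⁺ couple has the more positive E°, so it is the cathode; Al³⁺/Al is the anode.
The standard potential is +0.76 − (−1.66) = +2.42 V and the balanced reaction transfers n = 3 electrons.
Balancing gives 3 Fe3+(aq) + Al(s) → 3 Fe2+(aq) + Al3+(aq); hence Q = ([Fe2+(aq)]^3·[Al3+(aq)]) / [Fe3+(aq)]^3 = 0.318 (log Q = −0.498).
E = E° − (0.0641/n)·log Q = +2.42 − (0.0641/3)(−0.498) = +2.43 V.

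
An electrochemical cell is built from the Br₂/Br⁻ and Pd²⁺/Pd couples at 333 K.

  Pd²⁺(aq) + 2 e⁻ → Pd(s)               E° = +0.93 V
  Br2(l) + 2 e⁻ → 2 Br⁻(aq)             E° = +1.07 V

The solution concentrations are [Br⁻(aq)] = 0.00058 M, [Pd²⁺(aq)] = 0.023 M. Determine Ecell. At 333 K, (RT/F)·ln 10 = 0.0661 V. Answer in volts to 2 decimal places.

Br₂/Br⁻ is reduced (cathode, E° = +1.07 V) and Pd²⁺/Pd is oxidized (anode).
The standard potential is +1.07 − (+0.93) = +0.14 V and the balanced reaction transfers n = 2 electrons.
Balancing gives Br2(l) + Pd(s) → 2 Br⁻(aq) + Pd²⁺(aq); hence Q = [Br⁻(aq)]^2·[Pd²⁺(aq)] = 7.74×10^−9 (log Q = −8.111).
Applying E = E° − (RT ln10/nF)·log Q gives +0.14 − (0.0661/2)(−8.111) = +0.41 V.

+0.41 V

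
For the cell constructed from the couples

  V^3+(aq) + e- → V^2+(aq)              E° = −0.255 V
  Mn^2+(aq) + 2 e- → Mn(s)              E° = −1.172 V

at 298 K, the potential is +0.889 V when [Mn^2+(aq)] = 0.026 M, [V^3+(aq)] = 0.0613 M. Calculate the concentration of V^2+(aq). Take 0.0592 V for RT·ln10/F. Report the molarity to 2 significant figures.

1.1 M

V³⁺/V²⁺ is the cathode (higher E°); E°cell = −0.255 − (−1.172) = +0.917 V with n = 2.
Since E = E° − (0.0592/n)·log Q, log Q = n(E° − E)/0.0592 = 0.946.
For 2 V^3+(aq) + Mn(s) → 2 V^2+(aq) + Mn^2+(aq), the reaction quotient is Q = ([V^2+(aq)]^2·[Mn^2+(aq)]) / [V^3+(aq)]^2.
Substituting the known concentrations and solving, log [V^2+(aq)] = 0.053 and [V^2+(aq)] = 1.1 M.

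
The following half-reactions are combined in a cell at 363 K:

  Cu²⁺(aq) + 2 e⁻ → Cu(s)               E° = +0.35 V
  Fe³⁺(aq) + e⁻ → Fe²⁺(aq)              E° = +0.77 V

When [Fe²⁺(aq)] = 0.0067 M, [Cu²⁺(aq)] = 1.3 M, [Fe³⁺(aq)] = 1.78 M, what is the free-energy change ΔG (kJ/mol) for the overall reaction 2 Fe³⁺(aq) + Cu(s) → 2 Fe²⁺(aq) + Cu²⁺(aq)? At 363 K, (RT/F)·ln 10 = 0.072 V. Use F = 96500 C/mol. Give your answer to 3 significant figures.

E°cell = +0.77 − (+0.35) = +0.42 V; the balanced reaction transfers n = 2 electrons.
Here Q = ([Fe²⁺(aq)]^2·[Cu²⁺(aq)]) / [Fe³⁺(aq)]^2 = 1.84×10^−5 (log Q = −4.735), giving E = +0.42 − (0.072/2)·(−4.735) = +0.5905 V.
ΔG = −nFE = −(2)(96500)(+0.5905) J/mol = −114 kJ/mol.

−114 kJ/mol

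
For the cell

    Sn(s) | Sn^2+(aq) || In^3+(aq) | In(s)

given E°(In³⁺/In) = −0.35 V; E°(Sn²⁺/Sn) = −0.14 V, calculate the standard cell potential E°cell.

By convention the left-hand electrode in cell notation is the anode (oxidation) and the right-hand electrode is the cathode (reduction).
E°cell = E°(right) − E°(left) = −0.35 − (−0.14) = −0.21 V.
The negative sign shows that, as written, the cell would require an external voltage to drive the reaction.

−0.21 V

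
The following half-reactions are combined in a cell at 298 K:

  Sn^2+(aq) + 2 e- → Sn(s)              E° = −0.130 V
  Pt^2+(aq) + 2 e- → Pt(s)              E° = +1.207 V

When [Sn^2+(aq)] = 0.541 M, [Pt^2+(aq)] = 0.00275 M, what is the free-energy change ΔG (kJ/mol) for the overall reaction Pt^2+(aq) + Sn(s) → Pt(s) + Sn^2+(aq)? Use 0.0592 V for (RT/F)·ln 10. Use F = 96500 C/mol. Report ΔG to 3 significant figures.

With Pt²⁺/Pt reduced at the cathode, E°cell = +1.207 − (−0.130) = +1.337 V and n = 2.
The reaction quotient is [Sn^2+(aq)] / [Pt^2+(aq)] = 197; by Nernst, E = +1.337 − (0.0592/2)(2.294) = +1.2691 V.
Then ΔG = −nFE = −2 × 96500 × +1.2691 J/mol = −245 kJ/mol.

−245 kJ/mol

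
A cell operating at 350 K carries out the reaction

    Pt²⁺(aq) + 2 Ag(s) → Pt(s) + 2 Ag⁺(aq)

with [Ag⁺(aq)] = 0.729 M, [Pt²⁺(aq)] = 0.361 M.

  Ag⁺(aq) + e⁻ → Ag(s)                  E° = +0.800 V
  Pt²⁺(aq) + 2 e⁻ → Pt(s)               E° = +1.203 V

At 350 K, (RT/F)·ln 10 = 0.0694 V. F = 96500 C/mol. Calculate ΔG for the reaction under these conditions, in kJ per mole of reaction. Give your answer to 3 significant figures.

−76.7 kJ/mol

E°cell = +1.203 − (+0.800) = +0.403 V; the balanced reaction transfers n = 2 electrons.
Here Q = [Ag⁺(aq)]^2 / [Pt²⁺(aq)] = 1.47 (log Q = 0.168), giving E = +0.403 − (0.0694/2)·(0.168) = +0.3972 V.
Finally ΔG = −nFE = −(2)(96500 C/mol)(+0.3972 V) = −76.7 kJ/mol.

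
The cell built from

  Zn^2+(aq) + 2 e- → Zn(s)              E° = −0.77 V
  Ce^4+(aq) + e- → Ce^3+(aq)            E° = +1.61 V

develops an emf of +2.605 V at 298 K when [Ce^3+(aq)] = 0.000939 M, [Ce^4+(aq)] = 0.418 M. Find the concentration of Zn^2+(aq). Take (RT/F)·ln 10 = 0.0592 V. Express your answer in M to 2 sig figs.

0.0050 M

With Ce⁴⁺/Ce³⁺ at the cathode and Zn²⁺/Zn at the anode, E°cell = +1.61 − (−0.77) = +2.38 V (n = 2).
Rearranging E = E° − (0.0592/n)·log Q gives log Q = 2(+2.38 − (+2.605))/0.0592 = −7.601.
The balanced reaction is 2 Ce^4+(aq) + Zn(s) → 2 Ce^3+(aq) + Zn^2+(aq), so Q = ([Ce^3+(aq)]^2·[Zn^2+(aq)]) / [Ce^4+(aq)]^2.
Isolating [Zn^2+(aq)] in Q = 10^{−7.601} yields log [Zn^2+(aq)] = −2.304, i.e. 0.0050 M.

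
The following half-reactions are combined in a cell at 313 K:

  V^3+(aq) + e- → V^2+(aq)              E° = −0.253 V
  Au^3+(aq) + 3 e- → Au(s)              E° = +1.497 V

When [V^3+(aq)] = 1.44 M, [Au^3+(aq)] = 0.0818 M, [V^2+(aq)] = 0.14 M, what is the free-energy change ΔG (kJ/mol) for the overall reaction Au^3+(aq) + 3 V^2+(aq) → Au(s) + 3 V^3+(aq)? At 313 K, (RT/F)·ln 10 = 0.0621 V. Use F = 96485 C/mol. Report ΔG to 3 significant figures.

With Au³⁺/Au reduced at the cathode, E°cell = +1.497 − (−0.253) = +1.750 V and n = 3.
The reaction quotient is [V^3+(aq)]^3 / ([Au^3+(aq)]·[V^2+(aq)]^3) = 1.33×10^4; by Nernst, E = +1.750 − (0.0621/3)(4.124) = +1.6646 V.
Then ΔG = −nFE = −3 × 96485 × +1.6646 J/mol = −482 kJ/mol.

−482 kJ/mol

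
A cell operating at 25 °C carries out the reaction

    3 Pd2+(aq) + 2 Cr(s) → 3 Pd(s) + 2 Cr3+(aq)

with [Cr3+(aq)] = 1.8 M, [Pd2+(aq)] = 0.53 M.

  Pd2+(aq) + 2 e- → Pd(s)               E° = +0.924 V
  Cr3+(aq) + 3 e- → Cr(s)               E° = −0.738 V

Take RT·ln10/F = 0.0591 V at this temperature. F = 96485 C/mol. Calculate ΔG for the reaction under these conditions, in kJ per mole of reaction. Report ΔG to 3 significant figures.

E°cell = +0.924 − (−0.738) = +1.662 V; the balanced reaction transfers n = 6 electrons.
Q = [Cr3+(aq)]^2 / [Pd2+(aq)]^3 = 21.8, so log Q = 1.338 and E = +1.662 − (0.0591/6)(1.338) = +1.6488 V.
ΔG = −nFE = −(6)(96485)(+1.6488) J/mol = −955 kJ/mol.

−955 kJ/mol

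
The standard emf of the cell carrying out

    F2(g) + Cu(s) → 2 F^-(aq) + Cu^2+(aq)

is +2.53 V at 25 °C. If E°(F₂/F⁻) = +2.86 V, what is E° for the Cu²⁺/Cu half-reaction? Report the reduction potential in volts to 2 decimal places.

In the reaction as written the F₂/F⁻ couple is reduced (cathode) and Cu²⁺/Cu is oxidized (anode), so E°cell = E°(F₂/F⁻) − E°(Cu²⁺/Cu).
E°(Cu²⁺/Cu) = E°(cathode) − E°cell = +2.86 − (+2.53) = +0.33 V.

+0.33 V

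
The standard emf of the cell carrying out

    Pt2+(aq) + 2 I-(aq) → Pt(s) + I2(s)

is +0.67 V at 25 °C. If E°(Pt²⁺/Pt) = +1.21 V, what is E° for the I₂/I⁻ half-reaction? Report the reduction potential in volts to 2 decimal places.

+0.54 V

In the reaction as written the Pt²⁺/Pt couple is reduced (cathode) and I₂/I⁻ is oxidized (anode), so E°cell = E°(Pt²⁺/Pt) − E°(I₂/I⁻).
E°(I₂/I⁻) = E°(cathode) − E°cell = +1.21 − (+0.67) = +0.54 V.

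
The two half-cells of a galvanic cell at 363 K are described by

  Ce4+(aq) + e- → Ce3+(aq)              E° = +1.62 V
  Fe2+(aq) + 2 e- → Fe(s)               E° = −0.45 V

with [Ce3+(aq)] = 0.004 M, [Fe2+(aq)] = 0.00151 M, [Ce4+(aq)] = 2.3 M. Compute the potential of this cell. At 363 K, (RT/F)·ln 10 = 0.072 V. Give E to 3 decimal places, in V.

+2.370 V

The Ce⁴⁺/Ce³⁺ couple has the more positive E°, so it is the cathode; Fe²⁺/Fe is the anode.
The standard potential is +1.62 − (−0.45) = +2.07 V and the balanced reaction transfers n = 2 electrons.
For the overall reaction 2 Ce4+(aq) + Fe(s) → 2 Ce3+(aq) + Fe2+(aq), Q = ([Ce3+(aq)]^2·[Fe2+(aq)]) / [Ce4+(aq)]^2 = 4.57×10^−9, giving log Q = −8.340.
E = E° − (0.072/n)·log Q = +2.07 − (0.072/2)(−8.340) = +2.370 V.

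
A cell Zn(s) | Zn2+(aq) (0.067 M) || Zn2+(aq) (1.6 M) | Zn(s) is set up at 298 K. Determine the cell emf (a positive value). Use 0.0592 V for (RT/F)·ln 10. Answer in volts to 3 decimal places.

0.041 V

For a concentration cell E°cell = 0, since both electrodes use the same couple.
The compartment with the higher Zn2+(aq) concentration (1.6 M) acts as the cathode; ions are reduced there and produced at the dilute (0.067 M) anode.
With n = 2, Ecell = −(0.0592/2)·log([dilute]/[conc]) = −(0.0592/2)·log(0.067/1.6) = +0.041 V.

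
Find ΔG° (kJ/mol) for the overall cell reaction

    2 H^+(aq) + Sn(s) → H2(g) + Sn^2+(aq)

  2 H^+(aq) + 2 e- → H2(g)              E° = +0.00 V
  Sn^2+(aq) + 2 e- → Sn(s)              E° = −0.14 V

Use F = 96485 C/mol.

−27.0 kJ/mol

In the reaction as written H^+(aq) is reduced, so the 2H⁺/H₂ couple is the cathode and Sn²⁺/Sn is the anode.
E°cell = +0.00 − (−0.14) = +0.14 V; balancing electrons gives n = 2.
ΔG° = −nFE°cell = −(2)(96485)(+0.14) J/mol = −27.0 kJ/mol.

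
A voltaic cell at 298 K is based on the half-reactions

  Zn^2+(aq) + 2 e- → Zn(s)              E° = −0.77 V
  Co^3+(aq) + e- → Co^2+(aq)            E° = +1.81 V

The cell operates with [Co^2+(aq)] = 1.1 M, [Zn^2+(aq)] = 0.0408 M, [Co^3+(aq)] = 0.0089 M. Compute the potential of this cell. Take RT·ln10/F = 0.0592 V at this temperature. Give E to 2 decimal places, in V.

+2.50 V

The Co³⁺/Co²⁺ couple has the more positive E°, so it is the cathode; Zn²⁺/Zn is the anode.
E°cell = E°cat − E°an = +1.81 − (−0.77) = +2.58 V; n = 2.
Balancing gives 2 Co^3+(aq) + Zn(s) → 2 Co^2+(aq) + Zn^2+(aq); hence Q = ([Co^2+(aq)]^2·[Zn^2+(aq)]) / [Co^3+(aq)]^2 = 623 (log Q = 2.795).
Applying E = E° − (RT ln10/nF)·log Q gives +2.58 − (0.0592/2)(2.795) = +2.50 V.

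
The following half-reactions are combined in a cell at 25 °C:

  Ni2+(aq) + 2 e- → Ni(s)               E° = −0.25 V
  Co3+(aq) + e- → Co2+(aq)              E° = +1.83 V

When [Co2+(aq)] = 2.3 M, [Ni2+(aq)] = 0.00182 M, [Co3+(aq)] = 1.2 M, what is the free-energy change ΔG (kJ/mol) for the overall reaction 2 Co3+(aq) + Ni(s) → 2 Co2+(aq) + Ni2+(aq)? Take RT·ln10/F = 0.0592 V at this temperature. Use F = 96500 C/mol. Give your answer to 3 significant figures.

With Co³⁺/Co²⁺ reduced at the cathode, E°cell = +1.83 − (−0.25) = +2.08 V and n = 2.
The reaction quotient is ([Co2+(aq)]^2·[Ni2+(aq)]) / [Co3+(aq)]^2 = 0.00669; by Nernst, E = +2.08 − (0.0592/2)(−2.175) = +2.1444 V.
Finally ΔG = −nFE = −(2)(96500 C/mol)(+2.1444 V) = −414 kJ/mol.

−414 kJ/mol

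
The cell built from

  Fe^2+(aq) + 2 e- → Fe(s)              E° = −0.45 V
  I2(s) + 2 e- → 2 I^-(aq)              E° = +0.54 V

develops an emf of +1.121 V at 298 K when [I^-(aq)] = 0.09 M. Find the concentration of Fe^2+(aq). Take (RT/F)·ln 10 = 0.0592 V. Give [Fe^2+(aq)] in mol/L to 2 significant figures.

0.0046 M

The I₂/I⁻ couple has the larger reduction potential, so it is the cathode: E°cell = +0.54 − (−0.45) = +0.99 V and n = 2.
From the Nernst equation, log Q = n(E° − E)/0.0592 = 2·(+0.99 − (+1.121))/0.0592 = −4.426.
The balanced reaction is I2(s) + Fe(s) → 2 I^-(aq) + Fe^2+(aq), so Q = [I^-(aq)]^2·[Fe^2+(aq)].
Substituting the known concentrations and solving, log [Fe^2+(aq)] = −2.334 and [Fe^2+(aq)] = 0.0046 M.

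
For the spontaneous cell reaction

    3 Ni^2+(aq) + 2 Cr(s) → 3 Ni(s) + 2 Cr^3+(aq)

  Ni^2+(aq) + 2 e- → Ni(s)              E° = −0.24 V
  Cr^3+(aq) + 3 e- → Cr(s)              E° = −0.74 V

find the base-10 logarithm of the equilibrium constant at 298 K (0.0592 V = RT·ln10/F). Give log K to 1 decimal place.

The Ni²⁺/Ni couple is reduced (cathode); E°cell = −0.24 − (−0.74) = +0.50 V with n = 6.
At equilibrium E = 0, so log K = nE°cell / 0.0592 = (6)(+0.50) / 0.0592 = 50.7.

log K = 50.7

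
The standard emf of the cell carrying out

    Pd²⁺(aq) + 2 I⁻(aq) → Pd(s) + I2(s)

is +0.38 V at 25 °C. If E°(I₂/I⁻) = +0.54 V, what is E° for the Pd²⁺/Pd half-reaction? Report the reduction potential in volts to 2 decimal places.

In the reaction as written the Pd²⁺/Pd couple is reduced (cathode) and I₂/I⁻ is oxidized (anode), so E°cell = E°(Pd²⁺/Pd) − E°(I₂/I⁻).
E°(Pd²⁺/Pd) = E°cell + E°(anode) = +0.38 + (+0.54) = +0.92 V.

+0.92 V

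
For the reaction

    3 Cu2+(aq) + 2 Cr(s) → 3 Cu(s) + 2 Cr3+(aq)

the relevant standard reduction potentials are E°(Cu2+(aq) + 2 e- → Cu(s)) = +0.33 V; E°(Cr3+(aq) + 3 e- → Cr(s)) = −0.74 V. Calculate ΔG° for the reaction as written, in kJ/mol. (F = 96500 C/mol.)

In the reaction as written Cu2+(aq) is reduced, so the Cu²⁺/Cu couple is the cathode and Cr³⁺/Cr is the anode.
E°cell = +0.33 − (−0.74) = +1.07 V; balancing electrons gives n = 6.
ΔG° = −nFE°cell = −(6)(96500)(+1.07) J/mol = −620 kJ/mol.

−620 kJ/mol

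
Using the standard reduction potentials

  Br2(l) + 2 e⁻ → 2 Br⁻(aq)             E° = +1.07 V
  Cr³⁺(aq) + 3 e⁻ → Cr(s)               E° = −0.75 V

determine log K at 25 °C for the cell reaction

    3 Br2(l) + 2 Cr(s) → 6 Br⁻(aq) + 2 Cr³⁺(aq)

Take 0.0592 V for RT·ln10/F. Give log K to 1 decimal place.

The Br₂/Br⁻ couple is reduced (cathode); E°cell = +1.07 − (−0.75) = +1.82 V with n = 6.
At equilibrium E = 0, so log K = nE°cell / 0.0592 = (6)(+1.82) / 0.0592 = 184.5.

log K = 184.5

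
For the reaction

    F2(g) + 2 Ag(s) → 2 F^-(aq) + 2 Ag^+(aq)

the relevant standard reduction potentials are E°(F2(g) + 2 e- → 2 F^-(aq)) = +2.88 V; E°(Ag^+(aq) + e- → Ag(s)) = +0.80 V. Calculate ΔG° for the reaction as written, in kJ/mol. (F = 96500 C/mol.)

In the reaction as written F2(g) is reduced, so the F₂/F⁻ couple is the cathode and Ag⁺/Ag is the anode.
E°cell = +2.88 − (+0.80) = +2.08 V; balancing electrons gives n = 2.
ΔG° = −nFE°cell = −(2)(96500)(+2.08) J/mol = −401 kJ/mol.

−401 kJ/mol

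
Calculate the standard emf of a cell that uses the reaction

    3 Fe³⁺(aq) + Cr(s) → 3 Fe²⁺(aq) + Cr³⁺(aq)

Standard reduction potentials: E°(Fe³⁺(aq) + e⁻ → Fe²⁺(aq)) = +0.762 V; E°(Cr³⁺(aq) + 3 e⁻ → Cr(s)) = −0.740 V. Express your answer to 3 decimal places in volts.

In the reaction as written, Fe³⁺(aq) is reduced (cathode) and Cr³⁺(aq) is produced by oxidation at the anode.
E°cell = E°(cathode) − E°(anode) = +0.762 − (−0.740) = +1.502 V.
The positive value indicates the reaction is spontaneous as written.

+1.502 V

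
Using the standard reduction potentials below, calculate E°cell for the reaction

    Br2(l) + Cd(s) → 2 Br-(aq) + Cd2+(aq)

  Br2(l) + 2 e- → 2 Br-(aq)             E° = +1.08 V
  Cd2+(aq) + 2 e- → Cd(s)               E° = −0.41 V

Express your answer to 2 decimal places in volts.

Br2(l) gains electrons, so the Br₂/Br⁻ couple is the cathode; the Cd²⁺/Cd couple is the anode.
E°cell = E°(cathode) − E°(anode) = +1.08 − (−0.41) = +1.49 V.

+1.49 V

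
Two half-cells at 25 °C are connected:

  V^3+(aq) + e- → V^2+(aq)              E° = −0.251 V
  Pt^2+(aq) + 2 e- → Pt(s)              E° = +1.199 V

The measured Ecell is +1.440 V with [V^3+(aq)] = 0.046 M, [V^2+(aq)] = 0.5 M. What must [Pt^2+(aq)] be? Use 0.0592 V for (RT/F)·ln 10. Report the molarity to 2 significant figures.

With Pt²⁺/Pt at the cathode and V³⁺/V²⁺ at the anode, E°cell = +1.199 − (−0.251) = +1.450 V (n = 2).
Rearranging E = E° − (0.0592/n)·log Q gives log Q = 2(+1.450 − (+1.440))/0.0592 = 0.338.
For Pt^2+(aq) + 2 V^2+(aq) → Pt(s) + 2 V^3+(aq), the reaction quotient is Q = [V^3+(aq)]^2 / ([Pt^2+(aq)]·[V^2+(aq)]^2).
Solving for the unknown gives log [Pt^2+(aq)] = −2.410, so [Pt^2+(aq)] ≈ 0.0039 M.

0.0039 M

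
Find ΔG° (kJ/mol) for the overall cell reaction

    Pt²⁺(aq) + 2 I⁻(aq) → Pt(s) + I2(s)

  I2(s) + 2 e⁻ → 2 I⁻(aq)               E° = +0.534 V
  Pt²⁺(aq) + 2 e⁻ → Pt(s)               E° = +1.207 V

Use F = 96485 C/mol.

In the reaction as written Pt²⁺(aq) is reduced, so the Pt²⁺/Pt couple is the cathode and I₂/I⁻ is the anode.
E°cell = +1.207 − (+0.534) = +0.673 V; balancing electrons gives n = 2.
ΔG° = −nFE°cell = −(2)(96485)(+0.673) J/mol = −130 kJ/mol.

−130 kJ/mol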